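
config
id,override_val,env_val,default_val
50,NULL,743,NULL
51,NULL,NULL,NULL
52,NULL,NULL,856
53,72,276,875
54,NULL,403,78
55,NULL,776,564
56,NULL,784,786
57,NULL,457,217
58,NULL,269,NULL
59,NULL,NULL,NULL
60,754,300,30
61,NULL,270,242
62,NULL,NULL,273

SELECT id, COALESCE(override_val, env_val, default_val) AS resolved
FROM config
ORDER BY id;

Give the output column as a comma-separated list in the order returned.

id=50: override_val=NULL, env_val=743 → 743
id=51: override_val=NULL, env_val=NULL, default_val=NULL (all NULL) → NULL
id=52: override_val=NULL, env_val=NULL, default_val=856 → 856
id=53: override_val=72 → 72
id=54: override_val=NULL, env_val=403 → 403
id=55: override_val=NULL, env_val=776 → 776
id=56: override_val=NULL, env_val=784 → 784
id=57: override_val=NULL, env_val=457 → 457
id=58: override_val=NULL, env_val=269 → 269
id=59: override_val=NULL, env_val=NULL, default_val=NULL (all NULL) → NULL
id=60: override_val=754 → 754
id=61: override_val=NULL, env_val=270 → 270
id=62: override_val=NULL, env_val=NULL, default_val=273 → 273

743, NULL, 856, 72, 403, 776, 784, 457, 269, NULL, 754, 270, 273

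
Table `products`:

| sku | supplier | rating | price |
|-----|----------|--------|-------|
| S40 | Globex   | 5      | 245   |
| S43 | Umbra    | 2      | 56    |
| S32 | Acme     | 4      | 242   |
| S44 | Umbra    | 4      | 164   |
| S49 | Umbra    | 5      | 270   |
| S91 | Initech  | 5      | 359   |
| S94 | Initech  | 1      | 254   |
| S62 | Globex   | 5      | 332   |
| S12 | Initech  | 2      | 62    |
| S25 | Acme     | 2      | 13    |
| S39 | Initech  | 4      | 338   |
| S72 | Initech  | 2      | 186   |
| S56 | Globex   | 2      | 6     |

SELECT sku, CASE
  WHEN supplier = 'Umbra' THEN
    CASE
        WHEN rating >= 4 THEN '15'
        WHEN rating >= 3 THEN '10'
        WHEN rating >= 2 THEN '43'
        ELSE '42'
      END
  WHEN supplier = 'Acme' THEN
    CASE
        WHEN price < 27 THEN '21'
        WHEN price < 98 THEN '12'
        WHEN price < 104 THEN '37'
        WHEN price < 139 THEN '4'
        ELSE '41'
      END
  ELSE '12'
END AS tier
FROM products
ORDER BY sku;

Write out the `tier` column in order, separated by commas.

sku=S12: supplier='Initech' → outer ELSE → 12
sku=S25: supplier='Acme' → inner[price < 27] → 21
sku=S32: supplier='Acme' → inner[ELSE] → 41
sku=S39: supplier='Initech' → outer ELSE → 12
sku=S40: supplier='Globex' → outer ELSE → 12
sku=S43: supplier='Umbra' → inner[rating >= 2] → 43
sku=S44: supplier='Umbra' → inner[rating >= 4] → 15
sku=S49: supplier='Umbra' → inner[rating >= 4] → 15
sku=S56: supplier='Globex' → outer ELSE → 12
sku=S62: supplier='Globex' → outer ELSE → 12
sku=S72: supplier='Initech' → outer ELSE → 12
sku=S91: supplier='Initech' → outer ELSE → 12
sku=S94: supplier='Initech' → outer ELSE → 12

12, 21, 41, 12, 12, 43, 15, 15, 12, 12, 12, 12, 12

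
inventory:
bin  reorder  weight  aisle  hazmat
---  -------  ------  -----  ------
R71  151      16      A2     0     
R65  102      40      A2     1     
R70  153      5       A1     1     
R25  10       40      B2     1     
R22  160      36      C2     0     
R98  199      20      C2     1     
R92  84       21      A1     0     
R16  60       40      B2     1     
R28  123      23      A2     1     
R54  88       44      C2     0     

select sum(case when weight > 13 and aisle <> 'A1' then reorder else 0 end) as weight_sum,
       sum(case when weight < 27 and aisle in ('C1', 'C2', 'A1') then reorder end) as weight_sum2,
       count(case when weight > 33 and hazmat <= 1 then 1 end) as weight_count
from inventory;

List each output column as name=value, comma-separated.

[weight_sum: weight > 13 and aisle <> 'A1']
bin=R71: ✓ → 151
bin=R65: ✓ → 102
bin=R70: ✗
bin=R25: ✓ → 10
bin=R22: ✓ → 160
bin=R98: ✓ → 199
bin=R92: ✗
bin=R16: ✓ → 60
bin=R28: ✓ → 123
bin=R54: ✓ → 88
weight_sum = 151 + 102 + 10 + 160 + 199 + 60 + 123 + 88 = 893
—
[weight_sum2: weight < 27 and aisle in ('C1', 'C2', 'A1')]
bin=R71: ✗
bin=R65: ✗
bin=R70: ✓ → 153
bin=R25: ✗
bin=R22: ✗
bin=R98: ✓ → 199
bin=R92: ✓ → 84
bin=R16: ✗
bin=R28: ✗
bin=R54: ✗
weight_sum2 = 153 + 199 + 84 = 436
—
[weight_count: weight > 33 and hazmat <= 1]
bin=R71: ✗
bin=R65: ✓ → 1
bin=R70: ✗
bin=R25: ✓ → 1
bin=R22: ✓ → 1
bin=R98: ✗
bin=R92: ✗
bin=R16: ✓ → 1
bin=R28: ✗
bin=R54: ✓ → 1
weight_count = COUNT(1, 1, 1, 1, 1) = 5

weight_sum=893, weight_sum2=436, weight_count=5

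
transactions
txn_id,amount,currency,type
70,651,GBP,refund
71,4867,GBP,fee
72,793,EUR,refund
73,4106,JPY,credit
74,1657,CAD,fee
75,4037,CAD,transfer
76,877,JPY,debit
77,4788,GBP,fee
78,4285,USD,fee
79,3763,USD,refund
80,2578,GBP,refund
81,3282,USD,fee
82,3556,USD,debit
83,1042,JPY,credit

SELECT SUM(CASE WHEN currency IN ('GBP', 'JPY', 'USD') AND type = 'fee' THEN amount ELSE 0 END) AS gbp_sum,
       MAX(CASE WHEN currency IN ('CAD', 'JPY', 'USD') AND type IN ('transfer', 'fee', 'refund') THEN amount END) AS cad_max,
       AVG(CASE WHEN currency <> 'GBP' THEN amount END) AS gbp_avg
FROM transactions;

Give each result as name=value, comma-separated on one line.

[gbp_sum: currency IN ('GBP', 'JPY', 'USD') AND type = 'fee']
txn_id=70: ✗
txn_id=71: ✓ → 4867
txn_id=72: ✗
txn_id=73: ✗
txn_id=74: ✗
txn_id=75: ✗
txn_id=76: ✗
txn_id=77: ✓ → 4788
txn_id=78: ✓ → 4285
txn_id=79: ✗
txn_id=80: ✗
txn_id=81: ✓ → 3282
txn_id=82: ✗
txn_id=83: ✗
gbp_sum = 4867 + 4788 + 4285 + 3282 = 17222
—
[cad_max: currency IN ('CAD', 'JPY', 'USD') AND type IN ('transfer', 'fee', 'refund')]
txn_id=70: ✗
txn_id=71: ✗
txn_id=72: ✗
txn_id=73: ✗
txn_id=74: ✓ → 1657
txn_id=75: ✓ → 4037
txn_id=76: ✗
txn_id=77: ✗
txn_id=78: ✓ → 4285
txn_id=79: ✓ → 3763
txn_id=80: ✗
txn_id=81: ✓ → 3282
txn_id=82: ✗
txn_id=83: ✗
cad_max = MAX(1657, 4037, 4285, 3763, 3282) = 4285
—
[gbp_avg: currency <> 'GBP']
txn_id=70: ✗
txn_id=71: ✗
txn_id=72: ✓ → 793
txn_id=73: ✓ → 4106
txn_id=74: ✓ → 1657
txn_id=75: ✓ → 4037
txn_id=76: ✓ → 877
txn_id=77: ✗
txn_id=78: ✓ → 4285
txn_id=79: ✓ → 3763
txn_id=80: ✗
txn_id=81: ✓ → 3282
txn_id=82: ✓ → 3556
txn_id=83: ✓ → 1042
gbp_avg = (793 + 4106 + 1657 + 4037 + 877 + 4285 + 3763 + 3282 + 3556 + 1042) / 10 = 2739.8

gbp_sum=17222, cad_max=4285, gbp_avg=2739.8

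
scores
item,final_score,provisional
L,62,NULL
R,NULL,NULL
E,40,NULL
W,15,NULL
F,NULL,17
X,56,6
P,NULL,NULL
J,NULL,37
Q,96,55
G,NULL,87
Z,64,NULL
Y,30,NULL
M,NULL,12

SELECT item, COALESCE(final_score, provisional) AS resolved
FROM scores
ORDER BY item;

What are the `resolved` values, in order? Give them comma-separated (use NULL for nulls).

item=E: final_score=40 → 40
item=F: final_score=NULL, provisional=17 → 17
item=G: final_score=NULL, provisional=87 → 87
item=J: final_score=NULL, provisional=37 → 37
item=L: final_score=62 → 62
item=M: final_score=NULL, provisional=12 → 12
item=P: final_score=NULL, provisional=NULL (all NULL) → NULL
item=Q: final_score=96 → 96
item=R: final_score=NULL, provisional=NULL (all NULL) → NULL
item=W: final_score=15 → 15
item=X: final_score=56 → 56
item=Y: final_score=30 → 30
item=Z: final_score=64 → 64

40, 17, 87, 37, 62, 12, NULL, 96, NULL, 15, 56, 30, 64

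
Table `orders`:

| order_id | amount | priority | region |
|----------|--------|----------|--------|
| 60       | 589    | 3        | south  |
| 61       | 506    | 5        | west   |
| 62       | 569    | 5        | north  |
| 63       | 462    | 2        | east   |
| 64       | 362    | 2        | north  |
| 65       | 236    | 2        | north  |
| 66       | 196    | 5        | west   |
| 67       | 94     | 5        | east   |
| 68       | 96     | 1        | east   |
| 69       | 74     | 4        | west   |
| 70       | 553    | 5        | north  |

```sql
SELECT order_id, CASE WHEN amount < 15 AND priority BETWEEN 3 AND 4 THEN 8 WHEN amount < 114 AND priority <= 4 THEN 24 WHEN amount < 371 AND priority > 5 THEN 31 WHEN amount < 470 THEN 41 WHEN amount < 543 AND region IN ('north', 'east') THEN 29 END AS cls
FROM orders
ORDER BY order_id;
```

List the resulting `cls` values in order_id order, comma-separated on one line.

order_id=60: (no match → NULL) → NULL
order_id=61: (no match → NULL) → NULL
order_id=62: (no match → NULL) → NULL
order_id=63: amount < 470 → 41
order_id=64: amount < 470 → 41
order_id=65: amount < 470 → 41
order_id=66: amount < 470 → 41
order_id=67: amount < 470 → 41
order_id=68: amount < 114 AND priority <= 4 → 24
order_id=69: amount < 114 AND priority <= 4 → 24
order_id=70: (no match → NULL) → NULL

NULL, NULL, NULL, 41, 41, 41, 41, 41, 24, 24, NULL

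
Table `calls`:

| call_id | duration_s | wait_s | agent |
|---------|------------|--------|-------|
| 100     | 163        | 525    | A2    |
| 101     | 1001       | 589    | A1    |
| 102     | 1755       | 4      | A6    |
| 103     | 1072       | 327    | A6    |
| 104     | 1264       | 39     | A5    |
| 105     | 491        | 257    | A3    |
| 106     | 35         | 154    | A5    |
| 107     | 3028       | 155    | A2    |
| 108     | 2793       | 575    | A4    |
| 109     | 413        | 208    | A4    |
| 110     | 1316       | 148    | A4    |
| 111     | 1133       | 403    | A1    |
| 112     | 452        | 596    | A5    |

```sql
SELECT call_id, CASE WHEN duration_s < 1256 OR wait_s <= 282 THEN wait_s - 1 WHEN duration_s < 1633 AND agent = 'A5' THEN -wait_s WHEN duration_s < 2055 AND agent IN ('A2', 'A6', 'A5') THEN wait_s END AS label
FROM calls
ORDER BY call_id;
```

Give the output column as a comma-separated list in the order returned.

call_id=100: duration_s < 1256 OR wait_s <= 282 → 524
call_id=101: duration_s < 1256 OR wait_s <= 282 → 588
call_id=102: duration_s < 1256 OR wait_s <= 282 → 3
call_id=103: duration_s < 1256 OR wait_s <= 282 → 326
call_id=104: duration_s < 1256 OR wait_s <= 282 → 38
call_id=105: duration_s < 1256 OR wait_s <= 282 → 256
call_id=106: duration_s < 1256 OR wait_s <= 282 → 153
call_id=107: duration_s < 1256 OR wait_s <= 282 → 154
call_id=108: (no match → NULL) → NULL
call_id=109: duration_s < 1256 OR wait_s <= 282 → 207
call_id=110: duration_s < 1256 OR wait_s <= 282 → 147
call_id=111: duration_s < 1256 OR wait_s <= 282 → 402
call_id=112: duration_s < 1256 OR wait_s <= 282 → 595

524, 588, 3, 326, 38, 256, 153, 154, NULL, 207, 147, 402, 595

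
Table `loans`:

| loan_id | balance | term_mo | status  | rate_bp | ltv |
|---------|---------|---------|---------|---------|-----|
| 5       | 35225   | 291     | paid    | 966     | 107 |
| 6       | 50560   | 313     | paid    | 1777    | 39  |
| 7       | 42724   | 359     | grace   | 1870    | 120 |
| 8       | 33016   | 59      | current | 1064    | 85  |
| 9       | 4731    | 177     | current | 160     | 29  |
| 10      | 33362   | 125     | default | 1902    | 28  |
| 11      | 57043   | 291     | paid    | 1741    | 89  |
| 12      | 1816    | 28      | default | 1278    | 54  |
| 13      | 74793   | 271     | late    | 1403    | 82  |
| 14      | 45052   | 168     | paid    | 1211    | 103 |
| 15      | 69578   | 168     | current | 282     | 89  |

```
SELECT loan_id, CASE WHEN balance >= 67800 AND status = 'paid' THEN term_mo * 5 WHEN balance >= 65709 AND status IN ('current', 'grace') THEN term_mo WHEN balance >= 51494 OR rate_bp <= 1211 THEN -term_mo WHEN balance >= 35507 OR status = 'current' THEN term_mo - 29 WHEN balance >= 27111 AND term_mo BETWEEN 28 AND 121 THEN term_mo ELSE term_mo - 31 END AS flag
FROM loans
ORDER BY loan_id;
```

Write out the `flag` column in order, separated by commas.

-291, 284, 330, -59, -177, 94, -291, -3, -271, -168, 168

loan_id=5: balance >= 51494 OR rate_bp <= 1211 → -291
loan_id=6: balance >= 35507 OR status = 'current' → 284
loan_id=7: balance >= 35507 OR status = 'current' → 330
loan_id=8: balance >= 51494 OR rate_bp <= 1211 → -59
loan_id=9: balance >= 51494 OR rate_bp <= 1211 → -177
loan_id=10: ELSE → 94
loan_id=11: balance >= 51494 OR rate_bp <= 1211 → -291
loan_id=12: ELSE → -3
loan_id=13: balance >= 51494 OR rate_bp <= 1211 → -271
loan_id=14: balance >= 51494 OR rate_bp <= 1211 → -168
loan_id=15: balance >= 65709 AND status IN ('current', 'grace') → 168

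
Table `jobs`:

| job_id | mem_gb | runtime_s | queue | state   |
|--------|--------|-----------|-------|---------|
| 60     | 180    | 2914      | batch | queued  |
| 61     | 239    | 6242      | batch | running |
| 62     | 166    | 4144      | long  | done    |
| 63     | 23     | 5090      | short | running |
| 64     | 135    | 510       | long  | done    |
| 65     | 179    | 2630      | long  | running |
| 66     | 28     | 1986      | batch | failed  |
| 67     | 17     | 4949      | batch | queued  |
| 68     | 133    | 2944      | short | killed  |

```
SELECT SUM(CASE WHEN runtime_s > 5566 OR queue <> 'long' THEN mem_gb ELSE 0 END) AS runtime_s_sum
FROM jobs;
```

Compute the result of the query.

job_id=60: ✓ → 180
job_id=61: ✓ → 239
job_id=62: ✗
job_id=63: ✓ → 23
job_id=64: ✗
job_id=65: ✗
job_id=66: ✓ → 28
job_id=67: ✓ → 17
job_id=68: ✓ → 133
runtime_s_sum = 180 + 239 + 23 + 28 + 17 + 133 = 620

620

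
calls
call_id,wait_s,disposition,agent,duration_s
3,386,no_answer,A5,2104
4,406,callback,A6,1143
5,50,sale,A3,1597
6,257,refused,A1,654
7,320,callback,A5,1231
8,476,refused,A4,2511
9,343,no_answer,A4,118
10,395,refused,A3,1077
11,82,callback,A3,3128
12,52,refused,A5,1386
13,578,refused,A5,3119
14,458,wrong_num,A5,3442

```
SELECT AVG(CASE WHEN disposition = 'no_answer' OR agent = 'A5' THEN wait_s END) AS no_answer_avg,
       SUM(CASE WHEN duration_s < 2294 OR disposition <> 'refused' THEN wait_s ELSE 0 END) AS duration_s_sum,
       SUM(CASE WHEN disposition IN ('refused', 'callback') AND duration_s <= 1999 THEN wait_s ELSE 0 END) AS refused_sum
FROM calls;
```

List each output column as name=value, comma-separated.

[no_answer_avg: disposition = 'no_answer' OR agent = 'A5']
call_id=3: ✓ → 386
call_id=4: ✗
call_id=5: ✗
call_id=6: ✗
call_id=7: ✓ → 320
call_id=8: ✗
call_id=9: ✓ → 343
call_id=10: ✗
call_id=11: ✗
call_id=12: ✓ → 52
call_id=13: ✓ → 578
call_id=14: ✓ → 458
no_answer_avg = (386 + 320 + 343 + 52 + 578 + 458) / 6 = 356.1666666667
—
[duration_s_sum: duration_s < 2294 OR disposition <> 'refused']
call_id=3: ✓ → 386
call_id=4: ✓ → 406
call_id=5: ✓ → 50
call_id=6: ✓ → 257
call_id=7: ✓ → 320
call_id=8: ✗
call_id=9: ✓ → 343
call_id=10: ✓ → 395
call_id=11: ✓ → 82
call_id=12: ✓ → 52
call_id=13: ✗
call_id=14: ✓ → 458
duration_s_sum = 386 + 406 + 50 + 257 + 320 + 343 + 395 + 82 + 52 + 458 = 2749
—
[refused_sum: disposition IN ('refused', 'callback') AND duration_s <= 1999]
call_id=3: ✗
call_id=4: ✓ → 406
call_id=5: ✗
call_id=6: ✓ → 257
call_id=7: ✓ → 320
call_id=8: ✗
call_id=9: ✗
call_id=10: ✓ → 395
call_id=11: ✗
call_id=12: ✓ → 52
call_id=13: ✗
call_id=14: ✗
refused_sum = 406 + 257 + 320 + 395 + 52 = 1430

no_answer_avg=356.1666666667, duration_s_sum=2749, refused_sum=1430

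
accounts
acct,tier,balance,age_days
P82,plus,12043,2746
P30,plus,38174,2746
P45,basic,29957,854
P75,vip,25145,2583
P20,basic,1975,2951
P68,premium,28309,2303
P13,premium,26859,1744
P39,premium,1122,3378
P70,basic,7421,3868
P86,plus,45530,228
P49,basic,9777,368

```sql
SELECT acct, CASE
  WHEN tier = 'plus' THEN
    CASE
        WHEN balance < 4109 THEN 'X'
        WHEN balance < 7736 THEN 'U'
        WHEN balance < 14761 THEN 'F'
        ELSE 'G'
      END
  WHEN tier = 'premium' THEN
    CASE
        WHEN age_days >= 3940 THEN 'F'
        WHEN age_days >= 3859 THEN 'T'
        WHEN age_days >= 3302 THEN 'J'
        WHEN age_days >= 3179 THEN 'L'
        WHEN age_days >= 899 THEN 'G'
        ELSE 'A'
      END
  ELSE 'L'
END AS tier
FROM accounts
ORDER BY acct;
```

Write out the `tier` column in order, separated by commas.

G, L, G, J, L, L, G, L, L, F, G

acct=P13: tier='premium' → inner[age_days >= 899] → G
acct=P20: tier='basic' → outer ELSE → L
acct=P30: tier='plus' → inner[ELSE] → G
acct=P39: tier='premium' → inner[age_days >= 3302] → J
acct=P45: tier='basic' → outer ELSE → L
acct=P49: tier='basic' → outer ELSE → L
acct=P68: tier='premium' → inner[age_days >= 899] → G
acct=P70: tier='basic' → outer ELSE → L
acct=P75: tier='vip' → outer ELSE → L
acct=P82: tier='plus' → inner[balance < 14761] → F
acct=P86: tier='plus' → inner[ELSE] → G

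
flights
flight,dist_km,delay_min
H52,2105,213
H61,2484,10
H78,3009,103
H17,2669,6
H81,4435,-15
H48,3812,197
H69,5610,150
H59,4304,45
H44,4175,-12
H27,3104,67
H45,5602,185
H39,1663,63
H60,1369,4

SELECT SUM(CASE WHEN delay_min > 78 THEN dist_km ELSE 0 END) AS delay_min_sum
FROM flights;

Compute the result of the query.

20138

flight=H52: ✓ → 2105
flight=H61: ✗
flight=H78: ✓ → 3009
flight=H17: ✗
flight=H81: ✗
flight=H48: ✓ → 3812
flight=H69: ✓ → 5610
flight=H59: ✗
flight=H44: ✗
flight=H27: ✗
flight=H45: ✓ → 5602
flight=H39: ✗
flight=H60: ✗
delay_min_sum = 2105 + 3009 + 3812 + 5610 + 5602 = 20138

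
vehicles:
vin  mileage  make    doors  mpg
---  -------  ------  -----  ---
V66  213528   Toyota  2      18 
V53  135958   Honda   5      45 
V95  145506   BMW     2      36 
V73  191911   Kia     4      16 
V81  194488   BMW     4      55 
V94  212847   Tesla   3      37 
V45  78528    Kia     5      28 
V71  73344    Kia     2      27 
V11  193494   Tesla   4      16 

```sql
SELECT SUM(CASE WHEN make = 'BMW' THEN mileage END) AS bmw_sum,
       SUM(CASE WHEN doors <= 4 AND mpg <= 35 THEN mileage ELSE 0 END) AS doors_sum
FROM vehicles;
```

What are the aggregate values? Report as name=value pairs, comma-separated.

[bmw_sum: make = 'BMW']
vin=V66: ✗
vin=V53: ✗
vin=V95: ✓ → 145506
vin=V73: ✗
vin=V81: ✓ → 194488
vin=V94: ✗
vin=V45: ✗
vin=V71: ✗
vin=V11: ✗
bmw_sum = 145506 + 194488 = 339994
—
[doors_sum: doors <= 4 AND mpg <= 35]
vin=V66: ✓ → 213528
vin=V53: ✗
vin=V95: ✗
vin=V73: ✓ → 191911
vin=V81: ✗
vin=V94: ✗
vin=V45: ✗
vin=V71: ✓ → 73344
vin=V11: ✓ → 193494
doors_sum = 213528 + 191911 + 73344 + 193494 = 672277

bmw_sum=339994, doors_sum=672277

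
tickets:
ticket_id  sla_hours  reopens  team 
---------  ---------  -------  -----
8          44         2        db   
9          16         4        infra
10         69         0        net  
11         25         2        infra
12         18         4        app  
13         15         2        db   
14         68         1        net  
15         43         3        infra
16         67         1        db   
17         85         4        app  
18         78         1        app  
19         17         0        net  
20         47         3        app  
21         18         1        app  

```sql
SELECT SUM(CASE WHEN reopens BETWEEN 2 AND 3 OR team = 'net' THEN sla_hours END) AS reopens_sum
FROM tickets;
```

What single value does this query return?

328

ticket_id=8: ✓ → 44
ticket_id=9: ✗
ticket_id=10: ✓ → 69
ticket_id=11: ✓ → 25
ticket_id=12: ✗
ticket_id=13: ✓ → 15
ticket_id=14: ✓ → 68
ticket_id=15: ✓ → 43
ticket_id=16: ✗
ticket_id=17: ✗
ticket_id=18: ✗
ticket_id=19: ✓ → 17
ticket_id=20: ✓ → 47
ticket_id=21: ✗
reopens_sum = 44 + 69 + 25 + 15 + 68 + 43 + 17 + 47 = 328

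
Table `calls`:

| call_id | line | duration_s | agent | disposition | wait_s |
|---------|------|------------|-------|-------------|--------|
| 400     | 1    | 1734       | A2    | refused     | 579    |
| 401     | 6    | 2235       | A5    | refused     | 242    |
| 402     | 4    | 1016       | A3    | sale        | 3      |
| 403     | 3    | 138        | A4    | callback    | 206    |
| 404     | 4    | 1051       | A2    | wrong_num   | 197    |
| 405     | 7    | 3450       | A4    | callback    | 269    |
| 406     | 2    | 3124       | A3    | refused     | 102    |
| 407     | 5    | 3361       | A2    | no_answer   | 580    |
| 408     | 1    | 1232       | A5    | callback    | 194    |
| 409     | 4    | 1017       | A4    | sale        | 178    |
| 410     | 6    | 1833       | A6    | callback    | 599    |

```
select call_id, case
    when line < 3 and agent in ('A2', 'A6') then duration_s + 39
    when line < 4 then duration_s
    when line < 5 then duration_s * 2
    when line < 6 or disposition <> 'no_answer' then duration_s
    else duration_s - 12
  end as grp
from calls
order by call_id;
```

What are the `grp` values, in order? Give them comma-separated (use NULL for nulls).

1773, 2235, 2032, 138, 2102, 3450, 3124, 3361, 1232, 2034, 1833

call_id=400: line < 3 and agent in ('A2', 'A6') → 1773
call_id=401: line < 6 or disposition <> 'no_answer' → 2235
call_id=402: line < 5 → 2032
call_id=403: line < 4 → 138
call_id=404: line < 5 → 2102
call_id=405: line < 6 or disposition <> 'no_answer' → 3450
call_id=406: line < 4 → 3124
call_id=407: line < 6 or disposition <> 'no_answer' → 3361
call_id=408: line < 4 → 1232
call_id=409: line < 5 → 2034
call_id=410: line < 6 or disposition <> 'no_answer' → 1833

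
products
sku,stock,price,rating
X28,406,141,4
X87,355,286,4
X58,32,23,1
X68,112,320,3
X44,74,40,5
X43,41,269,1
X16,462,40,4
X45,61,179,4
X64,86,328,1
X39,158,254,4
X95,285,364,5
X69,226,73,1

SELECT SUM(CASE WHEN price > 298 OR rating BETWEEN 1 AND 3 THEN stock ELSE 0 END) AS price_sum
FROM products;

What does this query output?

782

sku=X28: ✗
sku=X87: ✗
sku=X58: ✓ → 32
sku=X68: ✓ → 112
sku=X44: ✗
sku=X43: ✓ → 41
sku=X16: ✗
sku=X45: ✗
sku=X64: ✓ → 86
sku=X39: ✗
sku=X95: ✓ → 285
sku=X69: ✓ → 226
price_sum = 32 + 112 + 41 + 86 + 285 + 226 = 782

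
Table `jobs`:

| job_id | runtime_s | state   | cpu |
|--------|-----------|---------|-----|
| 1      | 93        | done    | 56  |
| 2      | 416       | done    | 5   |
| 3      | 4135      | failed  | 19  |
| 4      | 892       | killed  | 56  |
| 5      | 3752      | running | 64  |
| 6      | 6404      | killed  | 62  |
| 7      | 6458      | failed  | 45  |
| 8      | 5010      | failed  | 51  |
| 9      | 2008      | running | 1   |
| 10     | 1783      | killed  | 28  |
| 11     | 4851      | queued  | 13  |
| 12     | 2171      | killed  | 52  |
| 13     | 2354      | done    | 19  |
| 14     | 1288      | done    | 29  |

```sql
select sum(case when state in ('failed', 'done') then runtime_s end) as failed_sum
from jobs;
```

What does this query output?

job_id=1: ✓ → 93
job_id=2: ✓ → 416
job_id=3: ✓ → 4135
job_id=4: ✗
job_id=5: ✗
job_id=6: ✗
job_id=7: ✓ → 6458
job_id=8: ✓ → 5010
job_id=9: ✗
job_id=10: ✗
job_id=11: ✗
job_id=12: ✗
job_id=13: ✓ → 2354
job_id=14: ✓ → 1288
failed_sum = 93 + 416 + 4135 + 6458 + 5010 + 2354 + 1288 = 19754

19754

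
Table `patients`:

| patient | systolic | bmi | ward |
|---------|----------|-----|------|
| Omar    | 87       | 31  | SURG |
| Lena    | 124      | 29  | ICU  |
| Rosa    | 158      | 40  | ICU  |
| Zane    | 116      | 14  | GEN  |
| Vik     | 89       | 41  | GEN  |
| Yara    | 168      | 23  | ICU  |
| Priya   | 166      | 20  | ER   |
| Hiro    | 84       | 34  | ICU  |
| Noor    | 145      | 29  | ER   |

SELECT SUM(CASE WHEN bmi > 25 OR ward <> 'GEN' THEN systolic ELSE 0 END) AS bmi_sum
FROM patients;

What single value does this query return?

patient=Omar: ✓ → 87
patient=Lena: ✓ → 124
patient=Rosa: ✓ → 158
patient=Zane: ✗
patient=Vik: ✓ → 89
patient=Yara: ✓ → 168
patient=Priya: ✓ → 166
patient=Hiro: ✓ → 84
patient=Noor: ✓ → 145
bmi_sum = 87 + 124 + 158 + 89 + 168 + 166 + 84 + 145 = 1021

1021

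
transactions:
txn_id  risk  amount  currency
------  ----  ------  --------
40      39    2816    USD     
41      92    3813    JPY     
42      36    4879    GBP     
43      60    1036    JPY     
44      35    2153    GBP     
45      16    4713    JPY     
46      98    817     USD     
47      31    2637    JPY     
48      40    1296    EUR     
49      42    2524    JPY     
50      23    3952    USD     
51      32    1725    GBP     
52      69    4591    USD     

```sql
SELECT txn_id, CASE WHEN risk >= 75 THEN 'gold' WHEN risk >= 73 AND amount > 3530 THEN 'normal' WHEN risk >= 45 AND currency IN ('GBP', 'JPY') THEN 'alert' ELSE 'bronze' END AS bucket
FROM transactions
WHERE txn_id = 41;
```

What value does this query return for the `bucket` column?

txn_id = 41: risk=92, amount=3813, currency=JPY.
risk >= 75 → true → gold

gold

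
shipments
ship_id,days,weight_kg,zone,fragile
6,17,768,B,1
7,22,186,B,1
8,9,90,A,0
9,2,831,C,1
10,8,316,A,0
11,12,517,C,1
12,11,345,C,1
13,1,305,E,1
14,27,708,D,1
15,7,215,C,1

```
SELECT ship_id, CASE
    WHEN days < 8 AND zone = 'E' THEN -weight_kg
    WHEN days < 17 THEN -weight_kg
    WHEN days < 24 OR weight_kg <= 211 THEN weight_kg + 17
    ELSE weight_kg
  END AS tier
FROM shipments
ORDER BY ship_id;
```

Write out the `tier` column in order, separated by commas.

785, 203, -90, -831, -316, -517, -345, -305, 708, -215

ship_id=6: days < 24 OR weight_kg <= 211 → 785
ship_id=7: days < 24 OR weight_kg <= 211 → 203
ship_id=8: days < 17 → -90
ship_id=9: days < 17 → -831
ship_id=10: days < 17 → -316
ship_id=11: days < 17 → -517
ship_id=12: days < 17 → -345
ship_id=13: days < 8 AND zone = 'E' → -305
ship_id=14: ELSE → 708
ship_id=15: days < 17 → -215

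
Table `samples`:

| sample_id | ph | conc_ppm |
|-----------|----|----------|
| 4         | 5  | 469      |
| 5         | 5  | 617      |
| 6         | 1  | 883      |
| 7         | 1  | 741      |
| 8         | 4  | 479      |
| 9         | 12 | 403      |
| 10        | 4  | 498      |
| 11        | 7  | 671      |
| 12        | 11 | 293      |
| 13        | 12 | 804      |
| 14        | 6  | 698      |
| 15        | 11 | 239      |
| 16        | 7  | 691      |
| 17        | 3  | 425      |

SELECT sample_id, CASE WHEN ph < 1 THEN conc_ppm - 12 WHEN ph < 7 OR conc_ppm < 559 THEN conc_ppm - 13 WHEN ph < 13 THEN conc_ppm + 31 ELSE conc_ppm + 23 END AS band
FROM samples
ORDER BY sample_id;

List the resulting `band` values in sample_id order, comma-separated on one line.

sample_id=4: ph < 7 OR conc_ppm < 559 → 456
sample_id=5: ph < 7 OR conc_ppm < 559 → 604
sample_id=6: ph < 7 OR conc_ppm < 559 → 870
sample_id=7: ph < 7 OR conc_ppm < 559 → 728
sample_id=8: ph < 7 OR conc_ppm < 559 → 466
sample_id=9: ph < 7 OR conc_ppm < 559 → 390
sample_id=10: ph < 7 OR conc_ppm < 559 → 485
sample_id=11: ph < 13 → 702
sample_id=12: ph < 7 OR conc_ppm < 559 → 280
sample_id=13: ph < 13 → 835
sample_id=14: ph < 7 OR conc_ppm < 559 → 685
sample_id=15: ph < 7 OR conc_ppm < 559 → 226
sample_id=16: ph < 13 → 722
sample_id=17: ph < 7 OR conc_ppm < 559 → 412

456, 604, 870, 728, 466, 390, 485, 702, 280, 835, 685, 226, 722, 412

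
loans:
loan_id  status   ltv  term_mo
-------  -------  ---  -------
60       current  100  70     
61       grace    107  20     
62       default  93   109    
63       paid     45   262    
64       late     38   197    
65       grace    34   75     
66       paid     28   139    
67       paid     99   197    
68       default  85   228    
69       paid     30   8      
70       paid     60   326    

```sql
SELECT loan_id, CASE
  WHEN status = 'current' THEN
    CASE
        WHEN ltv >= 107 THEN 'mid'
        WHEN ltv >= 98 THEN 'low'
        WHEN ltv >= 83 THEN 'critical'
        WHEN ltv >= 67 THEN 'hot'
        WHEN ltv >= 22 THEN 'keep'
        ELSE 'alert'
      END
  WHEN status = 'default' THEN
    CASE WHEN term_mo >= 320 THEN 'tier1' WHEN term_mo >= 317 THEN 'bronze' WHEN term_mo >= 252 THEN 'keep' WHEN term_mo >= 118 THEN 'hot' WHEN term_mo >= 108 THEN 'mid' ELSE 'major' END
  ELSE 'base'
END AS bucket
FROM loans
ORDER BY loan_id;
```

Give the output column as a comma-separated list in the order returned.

low, base, mid, base, base, base, base, base, hot, base, base

loan_id=60: status='current' → inner[ltv >= 98] → low
loan_id=61: status='grace' → outer ELSE → base
loan_id=62: status='default' → inner[term_mo >= 108] → mid
loan_id=63: status='paid' → outer ELSE → base
loan_id=64: status='late' → outer ELSE → base
loan_id=65: status='grace' → outer ELSE → base
loan_id=66: status='paid' → outer ELSE → base
loan_id=67: status='paid' → outer ELSE → base
loan_id=68: status='default' → inner[term_mo >= 118] → hot
loan_id=69: status='paid' → outer ELSE → base
loan_id=70: status='paid' → outer ELSE → base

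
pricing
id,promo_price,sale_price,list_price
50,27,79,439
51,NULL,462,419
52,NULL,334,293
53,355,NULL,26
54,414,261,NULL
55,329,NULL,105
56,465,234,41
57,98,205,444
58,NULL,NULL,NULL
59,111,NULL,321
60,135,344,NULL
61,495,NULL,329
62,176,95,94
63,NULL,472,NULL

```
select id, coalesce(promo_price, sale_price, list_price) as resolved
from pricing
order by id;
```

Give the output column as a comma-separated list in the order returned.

id=50: promo_price=27 → 27
id=51: promo_price=NULL, sale_price=462 → 462
id=52: promo_price=NULL, sale_price=334 → 334
id=53: promo_price=355 → 355
id=54: promo_price=414 → 414
id=55: promo_price=329 → 329
id=56: promo_price=465 → 465
id=57: promo_price=98 → 98
id=58: promo_price=NULL, sale_price=NULL, list_price=NULL (all NULL) → NULL
id=59: promo_price=111 → 111
id=60: promo_price=135 → 135
id=61: promo_price=495 → 495
id=62: promo_price=176 → 176
id=63: promo_price=NULL, sale_price=472 → 472

27, 462, 334, 355, 414, 329, 465, 98, NULL, 111, 135, 495, 176, 472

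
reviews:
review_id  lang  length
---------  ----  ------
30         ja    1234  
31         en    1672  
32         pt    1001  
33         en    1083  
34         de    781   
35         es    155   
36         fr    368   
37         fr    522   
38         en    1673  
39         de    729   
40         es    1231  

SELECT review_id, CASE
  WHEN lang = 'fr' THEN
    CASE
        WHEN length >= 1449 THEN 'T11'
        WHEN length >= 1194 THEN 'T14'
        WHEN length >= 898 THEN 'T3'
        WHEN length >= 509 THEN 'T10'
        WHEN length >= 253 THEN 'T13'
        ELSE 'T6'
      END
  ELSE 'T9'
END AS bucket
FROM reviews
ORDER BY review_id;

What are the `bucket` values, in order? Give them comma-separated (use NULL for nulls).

review_id=30: lang='ja' → outer ELSE → T9
review_id=31: lang='en' → outer ELSE → T9
review_id=32: lang='pt' → outer ELSE → T9
review_id=33: lang='en' → outer ELSE → T9
review_id=34: lang='de' → outer ELSE → T9
review_id=35: lang='es' → outer ELSE → T9
review_id=36: lang='fr' → inner[length >= 253] → T13
review_id=37: lang='fr' → inner[length >= 509] → T10
review_id=38: lang='en' → outer ELSE → T9
review_id=39: lang='de' → outer ELSE → T9
review_id=40: lang='es' → outer ELSE → T9

T9, T9, T9, T9, T9, T9, T13, T10, T9, T9, T9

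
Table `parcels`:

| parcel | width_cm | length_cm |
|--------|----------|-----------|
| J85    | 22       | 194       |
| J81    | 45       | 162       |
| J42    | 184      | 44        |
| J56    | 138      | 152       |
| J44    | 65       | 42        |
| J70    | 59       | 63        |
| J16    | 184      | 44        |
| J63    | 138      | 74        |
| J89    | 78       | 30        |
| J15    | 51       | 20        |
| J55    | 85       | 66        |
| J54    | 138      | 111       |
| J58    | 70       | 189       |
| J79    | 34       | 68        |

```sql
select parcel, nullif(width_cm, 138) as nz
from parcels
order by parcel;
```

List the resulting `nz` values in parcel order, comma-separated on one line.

parcel=J15: width_cm=51 vs 138: differ → 51
parcel=J16: width_cm=184 vs 138: differ → 184
parcel=J42: width_cm=184 vs 138: differ → 184
parcel=J44: width_cm=65 vs 138: differ → 65
parcel=J54: width_cm=138 vs 138: equal → NULL
parcel=J55: width_cm=85 vs 138: differ → 85
parcel=J56: width_cm=138 vs 138: equal → NULL
parcel=J58: width_cm=70 vs 138: differ → 70
parcel=J63: width_cm=138 vs 138: equal → NULL
parcel=J70: width_cm=59 vs 138: differ → 59
parcel=J79: width_cm=34 vs 138: differ → 34
parcel=J81: width_cm=45 vs 138: differ → 45
parcel=J85: width_cm=22 vs 138: differ → 22
parcel=J89: width_cm=78 vs 138: differ → 78

51, 184, 184, 65, NULL, 85, NULL, 70, NULL, 59, 34, 45, 22, 78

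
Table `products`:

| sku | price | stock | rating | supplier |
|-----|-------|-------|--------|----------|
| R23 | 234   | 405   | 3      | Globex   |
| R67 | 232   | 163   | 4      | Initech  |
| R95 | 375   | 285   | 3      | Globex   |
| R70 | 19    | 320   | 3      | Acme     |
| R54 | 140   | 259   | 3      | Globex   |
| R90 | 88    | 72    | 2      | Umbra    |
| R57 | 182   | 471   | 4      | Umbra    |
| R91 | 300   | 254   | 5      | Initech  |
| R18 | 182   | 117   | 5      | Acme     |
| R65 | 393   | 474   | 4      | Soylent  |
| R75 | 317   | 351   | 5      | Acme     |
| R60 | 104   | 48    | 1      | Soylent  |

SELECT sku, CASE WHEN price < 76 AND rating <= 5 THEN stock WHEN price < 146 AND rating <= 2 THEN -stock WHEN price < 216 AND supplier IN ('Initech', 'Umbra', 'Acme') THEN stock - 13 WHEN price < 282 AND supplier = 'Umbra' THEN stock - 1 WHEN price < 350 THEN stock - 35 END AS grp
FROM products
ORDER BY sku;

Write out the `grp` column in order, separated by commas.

104, 370, 224, 458, -48, NULL, 128, 320, 316, -72, 219, NULL

sku=R18: price < 216 AND supplier IN ('Initech', 'Umbra', 'Acme') → 104
sku=R23: price < 350 → 370
sku=R54: price < 350 → 224
sku=R57: price < 216 AND supplier IN ('Initech', 'Umbra', 'Acme') → 458
sku=R60: price < 146 AND rating <= 2 → -48
sku=R65: (no match → NULL) → NULL
sku=R67: price < 350 → 128
sku=R70: price < 76 AND rating <= 5 → 320
sku=R75: price < 350 → 316
sku=R90: price < 146 AND rating <= 2 → -72
sku=R91: price < 350 → 219
sku=R95: (no match → NULL) → NULL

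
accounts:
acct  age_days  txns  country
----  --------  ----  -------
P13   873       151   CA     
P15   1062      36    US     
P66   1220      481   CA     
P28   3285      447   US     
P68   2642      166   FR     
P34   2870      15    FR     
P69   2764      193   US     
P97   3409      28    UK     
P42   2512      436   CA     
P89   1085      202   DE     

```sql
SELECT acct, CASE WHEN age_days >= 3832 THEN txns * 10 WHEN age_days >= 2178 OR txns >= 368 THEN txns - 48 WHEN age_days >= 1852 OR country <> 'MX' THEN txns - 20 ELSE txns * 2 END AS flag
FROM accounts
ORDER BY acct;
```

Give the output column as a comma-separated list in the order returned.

acct=P13: age_days >= 1852 OR country <> 'MX' → 131
acct=P15: age_days >= 1852 OR country <> 'MX' → 16
acct=P28: age_days >= 2178 OR txns >= 368 → 399
acct=P34: age_days >= 2178 OR txns >= 368 → -33
acct=P42: age_days >= 2178 OR txns >= 368 → 388
acct=P66: age_days >= 2178 OR txns >= 368 → 433
acct=P68: age_days >= 2178 OR txns >= 368 → 118
acct=P69: age_days >= 2178 OR txns >= 368 → 145
acct=P89: age_days >= 1852 OR country <> 'MX' → 182
acct=P97: age_days >= 2178 OR txns >= 368 → -20

131, 16, 399, -33, 388, 433, 118, 145, 182, -20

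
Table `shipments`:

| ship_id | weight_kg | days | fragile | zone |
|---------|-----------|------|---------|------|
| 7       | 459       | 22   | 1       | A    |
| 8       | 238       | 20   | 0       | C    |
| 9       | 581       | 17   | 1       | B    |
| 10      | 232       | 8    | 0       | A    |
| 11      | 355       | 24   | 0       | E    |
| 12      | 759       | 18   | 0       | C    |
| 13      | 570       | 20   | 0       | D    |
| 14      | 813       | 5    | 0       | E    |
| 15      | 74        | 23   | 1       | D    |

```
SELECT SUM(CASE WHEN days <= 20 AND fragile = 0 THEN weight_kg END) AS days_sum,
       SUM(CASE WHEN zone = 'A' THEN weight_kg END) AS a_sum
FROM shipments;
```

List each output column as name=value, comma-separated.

[days_sum: days <= 20 AND fragile = 0]
ship_id=7: ✗
ship_id=8: ✓ → 238
ship_id=9: ✗
ship_id=10: ✓ → 232
ship_id=11: ✗
ship_id=12: ✓ → 759
ship_id=13: ✓ → 570
ship_id=14: ✓ → 813
ship_id=15: ✗
days_sum = 238 + 232 + 759 + 570 + 813 = 2612
—
[a_sum: zone = 'A']
ship_id=7: ✓ → 459
ship_id=8: ✗
ship_id=9: ✗
ship_id=10: ✓ → 232
ship_id=11: ✗
ship_id=12: ✗
ship_id=13: ✗
ship_id=14: ✗
ship_id=15: ✗
a_sum = 459 + 232 = 691

days_sum=2612, a_sum=691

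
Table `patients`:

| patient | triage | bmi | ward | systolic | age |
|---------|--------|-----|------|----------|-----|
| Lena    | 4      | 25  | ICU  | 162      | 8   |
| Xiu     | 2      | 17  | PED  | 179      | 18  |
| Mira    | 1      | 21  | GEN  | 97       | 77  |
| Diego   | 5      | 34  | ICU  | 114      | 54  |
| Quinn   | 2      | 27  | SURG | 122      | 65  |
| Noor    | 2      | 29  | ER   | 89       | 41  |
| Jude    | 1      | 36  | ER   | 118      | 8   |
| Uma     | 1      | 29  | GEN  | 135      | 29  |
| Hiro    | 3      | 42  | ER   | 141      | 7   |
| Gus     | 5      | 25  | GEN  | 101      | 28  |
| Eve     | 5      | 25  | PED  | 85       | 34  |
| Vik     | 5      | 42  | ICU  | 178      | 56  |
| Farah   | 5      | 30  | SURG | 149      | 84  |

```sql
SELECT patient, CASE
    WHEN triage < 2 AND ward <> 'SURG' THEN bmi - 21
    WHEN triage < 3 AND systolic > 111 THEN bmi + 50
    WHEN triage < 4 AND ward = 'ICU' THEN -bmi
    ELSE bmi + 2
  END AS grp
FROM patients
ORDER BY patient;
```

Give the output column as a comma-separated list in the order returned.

36, 27, 32, 27, 44, 15, 27, 0, 31, 77, 8, 44, 67

patient=Diego: ELSE → 36
patient=Eve: ELSE → 27
patient=Farah: ELSE → 32
patient=Gus: ELSE → 27
patient=Hiro: ELSE → 44
patient=Jude: triage < 2 AND ward <> 'SURG' → 15
patient=Lena: ELSE → 27
patient=Mira: triage < 2 AND ward <> 'SURG' → 0
patient=Noor: ELSE → 31
patient=Quinn: triage < 3 AND systolic > 111 → 77
patient=Uma: triage < 2 AND ward <> 'SURG' → 8
patient=Vik: ELSE → 44
patient=Xiu: triage < 3 AND systolic > 111 → 67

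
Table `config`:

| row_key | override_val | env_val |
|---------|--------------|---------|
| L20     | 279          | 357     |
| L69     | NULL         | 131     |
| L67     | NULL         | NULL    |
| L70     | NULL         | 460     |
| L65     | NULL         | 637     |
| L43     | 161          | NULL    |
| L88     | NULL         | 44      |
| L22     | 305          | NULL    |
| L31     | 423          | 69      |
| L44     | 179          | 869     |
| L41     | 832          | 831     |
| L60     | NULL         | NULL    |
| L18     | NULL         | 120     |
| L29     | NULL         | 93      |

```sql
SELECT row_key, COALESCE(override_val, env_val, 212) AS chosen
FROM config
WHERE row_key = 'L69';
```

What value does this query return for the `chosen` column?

row_key = L69: override_val=NULL, env_val=131.
override_val=NULL, env_val=131 → 131

131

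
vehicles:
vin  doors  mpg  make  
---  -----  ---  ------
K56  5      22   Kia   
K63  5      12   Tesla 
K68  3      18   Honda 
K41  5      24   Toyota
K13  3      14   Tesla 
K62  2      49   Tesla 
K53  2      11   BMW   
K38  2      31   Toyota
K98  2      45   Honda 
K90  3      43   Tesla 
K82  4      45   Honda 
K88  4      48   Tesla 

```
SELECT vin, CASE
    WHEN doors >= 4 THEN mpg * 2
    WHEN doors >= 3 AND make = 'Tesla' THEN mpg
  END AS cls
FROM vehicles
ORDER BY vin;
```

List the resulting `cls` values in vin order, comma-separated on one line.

14, NULL, 48, NULL, 44, NULL, 24, NULL, 90, 96, 43, NULL

vin=K13: doors >= 3 AND make = 'Tesla' → 14
vin=K38: (no match → NULL) → NULL
vin=K41: doors >= 4 → 48
vin=K53: (no match → NULL) → NULL
vin=K56: doors >= 4 → 44
vin=K62: (no match → NULL) → NULL
vin=K63: doors >= 4 → 24
vin=K68: (no match → NULL) → NULL
vin=K82: doors >= 4 → 90
vin=K88: doors >= 4 → 96
vin=K90: doors >= 3 AND make = 'Tesla' → 43
vin=K98: (no match → NULL) → NULL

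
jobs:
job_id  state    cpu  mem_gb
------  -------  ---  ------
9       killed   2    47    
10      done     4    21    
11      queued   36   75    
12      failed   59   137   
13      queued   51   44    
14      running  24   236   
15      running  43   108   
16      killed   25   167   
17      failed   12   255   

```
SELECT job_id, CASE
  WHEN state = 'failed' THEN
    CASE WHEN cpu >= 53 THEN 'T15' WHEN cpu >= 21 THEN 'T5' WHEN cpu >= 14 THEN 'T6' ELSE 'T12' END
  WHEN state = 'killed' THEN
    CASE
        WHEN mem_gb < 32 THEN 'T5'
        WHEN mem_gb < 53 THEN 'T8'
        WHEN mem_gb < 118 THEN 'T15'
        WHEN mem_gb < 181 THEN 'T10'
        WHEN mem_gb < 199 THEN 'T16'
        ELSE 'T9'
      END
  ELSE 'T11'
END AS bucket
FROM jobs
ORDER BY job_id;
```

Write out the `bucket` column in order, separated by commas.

job_id=9: state='killed' → inner[mem_gb < 53] → T8
job_id=10: state='done' → outer ELSE → T11
job_id=11: state='queued' → outer ELSE → T11
job_id=12: state='failed' → inner[cpu >= 53] → T15
job_id=13: state='queued' → outer ELSE → T11
job_id=14: state='running' → outer ELSE → T11
job_id=15: state='running' → outer ELSE → T11
job_id=16: state='killed' → inner[mem_gb < 181] → T10
job_id=17: state='failed' → inner[ELSE] → T12

T8, T11, T11, T15, T11, T11, T11, T10, T12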